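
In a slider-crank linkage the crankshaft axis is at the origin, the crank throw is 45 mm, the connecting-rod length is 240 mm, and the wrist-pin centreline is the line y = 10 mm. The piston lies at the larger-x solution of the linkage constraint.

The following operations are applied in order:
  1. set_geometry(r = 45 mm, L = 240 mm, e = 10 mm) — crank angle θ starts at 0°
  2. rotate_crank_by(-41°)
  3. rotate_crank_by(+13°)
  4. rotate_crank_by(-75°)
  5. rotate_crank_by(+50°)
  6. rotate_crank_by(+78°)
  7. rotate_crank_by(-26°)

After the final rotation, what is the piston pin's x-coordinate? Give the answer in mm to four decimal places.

284.7507

set_geometry: r = 45 mm, L = 240 mm, e = 10 mm; θ ← 0°
rotate_crank_by(-41°): θ ← 0° -41° = -41°
rotate_crank_by(+13°): θ ← -41° +13° = -28°
rotate_crank_by(-75°): θ ← -28° -75° = -103°
rotate_crank_by(+50°): θ ← -103° +50° = -53°
rotate_crank_by(+78°): θ ← -53° +78° = 25°
rotate_crank_by(-26°): θ ← 25° -26° = -1°
crank pin P = (r cos θ, r sin θ) = (44.993146, -0.785358)
h = r sin θ − e = -0.785358 − 10 = -10.785358
x = r cos θ + √(L² − h²) = 44.993146 + √(57600.0 − 116.3240) = 44.993146 + 239.757536 = 284.750682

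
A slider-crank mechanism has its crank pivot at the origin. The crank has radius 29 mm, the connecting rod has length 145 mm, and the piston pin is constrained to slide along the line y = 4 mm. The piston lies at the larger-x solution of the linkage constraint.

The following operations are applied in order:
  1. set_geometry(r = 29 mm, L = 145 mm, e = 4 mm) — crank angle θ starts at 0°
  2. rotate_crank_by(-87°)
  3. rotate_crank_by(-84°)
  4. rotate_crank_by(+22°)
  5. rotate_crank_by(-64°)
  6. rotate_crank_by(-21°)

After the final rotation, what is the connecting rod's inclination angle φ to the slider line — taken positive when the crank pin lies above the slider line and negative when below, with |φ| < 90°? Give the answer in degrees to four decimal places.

7.7134

set_geometry: r = 29 mm, L = 145 mm, e = 4 mm; θ ← 0°
rotate_crank_by(-87°): θ ← 0° -87° = -87°
rotate_crank_by(-84°): θ ← -87° -84° = -171°
rotate_crank_by(+22°): θ ← -171° +22° = -149°
rotate_crank_by(-64°): θ ← -149° -64° = -213°
rotate_crank_by(-21°): θ ← -213° -21° = -234°
crank pin P = (r cos θ, r sin θ) = (-17.045772, 23.461493)
h = r sin θ − e = 23.461493 − 4 = 19.461493
sin φ = h / L = 19.461493 / 145 = 0.13421719
φ = arcsin(0.13421719) = 7.713356°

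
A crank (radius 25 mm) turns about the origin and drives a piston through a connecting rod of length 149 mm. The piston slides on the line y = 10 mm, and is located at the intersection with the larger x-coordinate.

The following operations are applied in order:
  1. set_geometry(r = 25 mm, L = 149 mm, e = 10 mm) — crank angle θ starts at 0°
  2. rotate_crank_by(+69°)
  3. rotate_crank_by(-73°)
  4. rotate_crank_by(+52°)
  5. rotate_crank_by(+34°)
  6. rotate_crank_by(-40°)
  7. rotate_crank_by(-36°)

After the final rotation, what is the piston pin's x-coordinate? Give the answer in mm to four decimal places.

173.6798

set_geometry: r = 25 mm, L = 149 mm, e = 10 mm; θ ← 0°
rotate_crank_by(+69°): θ ← 0° +69° = 69°
rotate_crank_by(-73°): θ ← 69° -73° = -4°
rotate_crank_by(+52°): θ ← -4° +52° = 48°
rotate_crank_by(+34°): θ ← 48° +34° = 82°
rotate_crank_by(-40°): θ ← 82° -40° = 42°
rotate_crank_by(-36°): θ ← 42° -36° = 6°
crank pin P = (r cos θ, r sin θ) = (24.863047, 2.613212)
h = r sin θ − e = 2.613212 − 10 = -7.386788
x = r cos θ + √(L² − h²) = 24.863047 + √(22201.0 − 54.5646) = 24.863047 + 148.816785 = 173.679832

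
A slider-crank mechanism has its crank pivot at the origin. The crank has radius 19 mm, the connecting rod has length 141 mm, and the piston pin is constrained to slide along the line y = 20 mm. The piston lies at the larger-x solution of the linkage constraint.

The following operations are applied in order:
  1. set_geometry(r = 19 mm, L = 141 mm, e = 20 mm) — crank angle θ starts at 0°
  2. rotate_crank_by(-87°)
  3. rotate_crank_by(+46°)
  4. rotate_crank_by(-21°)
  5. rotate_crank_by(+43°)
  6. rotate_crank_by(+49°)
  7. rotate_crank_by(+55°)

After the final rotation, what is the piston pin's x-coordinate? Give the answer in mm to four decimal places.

142.6519

set_geometry: r = 19 mm, L = 141 mm, e = 20 mm; θ ← 0°
rotate_crank_by(-87°): θ ← 0° -87° = -87°
rotate_crank_by(+46°): θ ← -87° +46° = -41°
rotate_crank_by(-21°): θ ← -41° -21° = -62°
rotate_crank_by(+43°): θ ← -62° +43° = -19°
rotate_crank_by(+49°): θ ← -19° +49° = 30°
rotate_crank_by(+55°): θ ← 30° +55° = 85°
crank pin P = (r cos θ, r sin θ) = (1.655959, 18.927699)
h = r sin θ − e = 18.927699 − 20 = -1.072301
x = r cos θ + √(L² − h²) = 1.655959 + √(19881.0 − 1.1498) = 1.655959 + 140.995923 = 142.651882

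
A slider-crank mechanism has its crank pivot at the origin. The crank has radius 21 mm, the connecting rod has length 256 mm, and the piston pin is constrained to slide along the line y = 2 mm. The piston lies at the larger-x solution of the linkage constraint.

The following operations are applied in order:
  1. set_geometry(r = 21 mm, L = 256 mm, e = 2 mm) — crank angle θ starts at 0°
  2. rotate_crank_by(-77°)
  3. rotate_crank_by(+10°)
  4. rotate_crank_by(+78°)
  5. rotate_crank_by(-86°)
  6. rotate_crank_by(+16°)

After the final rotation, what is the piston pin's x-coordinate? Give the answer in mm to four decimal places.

266.0333

set_geometry: r = 21 mm, L = 256 mm, e = 2 mm; θ ← 0°
rotate_crank_by(-77°): θ ← 0° -77° = -77°
rotate_crank_by(+10°): θ ← -77° +10° = -67°
rotate_crank_by(+78°): θ ← -67° +78° = 11°
rotate_crank_by(-86°): θ ← 11° -86° = -75°
rotate_crank_by(+16°): θ ← -75° +16° = -59°
crank pin P = (r cos θ, r sin θ) = (10.815800, -18.000513)
h = r sin θ − e = -18.000513 − 2 = -20.000513
x = r cos θ + √(L² − h²) = 10.815800 + √(65536.0 − 400.0205) = 10.815800 + 255.217514 = 266.033314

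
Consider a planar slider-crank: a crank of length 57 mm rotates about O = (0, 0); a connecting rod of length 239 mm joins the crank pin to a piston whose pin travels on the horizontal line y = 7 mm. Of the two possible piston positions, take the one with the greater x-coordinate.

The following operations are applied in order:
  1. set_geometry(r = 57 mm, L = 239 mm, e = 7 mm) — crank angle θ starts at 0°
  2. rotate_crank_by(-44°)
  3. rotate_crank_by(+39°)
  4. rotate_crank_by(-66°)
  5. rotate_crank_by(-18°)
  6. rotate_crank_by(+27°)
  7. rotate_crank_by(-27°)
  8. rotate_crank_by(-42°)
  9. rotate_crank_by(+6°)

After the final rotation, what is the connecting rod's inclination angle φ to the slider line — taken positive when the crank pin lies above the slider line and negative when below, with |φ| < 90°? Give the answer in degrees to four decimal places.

set_geometry: r = 57 mm, L = 239 mm, e = 7 mm; θ ← 0°
rotate_crank_by(-44°): θ ← 0° -44° = -44°
rotate_crank_by(+39°): θ ← -44° +39° = -5°
rotate_crank_by(-66°): θ ← -5° -66° = -71°
rotate_crank_by(-18°): θ ← -71° -18° = -89°
rotate_crank_by(+27°): θ ← -89° +27° = -62°
rotate_crank_by(-27°): θ ← -62° -27° = -89°
rotate_crank_by(-42°): θ ← -89° -42° = -131°
rotate_crank_by(+6°): θ ← -131° +6° = -125°
crank pin P = (r cos θ, r sin θ) = (-32.693857, -46.691667)
h = r sin θ − e = -46.691667 − 7 = -53.691667
sin φ = h / L = -53.691667 / 239 = -0.22465132
φ = arcsin(-0.22465132) = -12.982376°

-12.9824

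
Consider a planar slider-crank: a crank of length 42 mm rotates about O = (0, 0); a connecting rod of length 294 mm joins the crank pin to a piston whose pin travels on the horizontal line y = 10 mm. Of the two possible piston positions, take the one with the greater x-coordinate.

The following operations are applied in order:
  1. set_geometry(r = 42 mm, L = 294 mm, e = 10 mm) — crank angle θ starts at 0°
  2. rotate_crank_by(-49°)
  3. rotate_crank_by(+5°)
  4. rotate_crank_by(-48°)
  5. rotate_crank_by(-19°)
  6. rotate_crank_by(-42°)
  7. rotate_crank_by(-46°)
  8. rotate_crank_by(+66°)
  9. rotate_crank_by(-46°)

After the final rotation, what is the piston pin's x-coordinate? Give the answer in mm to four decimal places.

set_geometry: r = 42 mm, L = 294 mm, e = 10 mm; θ ← 0°
rotate_crank_by(-49°): θ ← 0° -49° = -49°
rotate_crank_by(+5°): θ ← -49° +5° = -44°
rotate_crank_by(-48°): θ ← -44° -48° = -92°
rotate_crank_by(-19°): θ ← -92° -19° = -111°
rotate_crank_by(-42°): θ ← -111° -42° = -153°
rotate_crank_by(-46°): θ ← -153° -46° = -199°
rotate_crank_by(+66°): θ ← -199° +66° = -133°
rotate_crank_by(-46°): θ ← -133° -46° = -179°
crank pin P = (r cos θ, r sin θ) = (-41.993603, -0.733001)
h = r sin θ − e = -0.733001 − 10 = -10.733001
x = r cos θ + √(L² − h²) = -41.993603 + √(86436.0 − 115.1973) = -41.993603 + 293.804021 = 251.810418

251.8104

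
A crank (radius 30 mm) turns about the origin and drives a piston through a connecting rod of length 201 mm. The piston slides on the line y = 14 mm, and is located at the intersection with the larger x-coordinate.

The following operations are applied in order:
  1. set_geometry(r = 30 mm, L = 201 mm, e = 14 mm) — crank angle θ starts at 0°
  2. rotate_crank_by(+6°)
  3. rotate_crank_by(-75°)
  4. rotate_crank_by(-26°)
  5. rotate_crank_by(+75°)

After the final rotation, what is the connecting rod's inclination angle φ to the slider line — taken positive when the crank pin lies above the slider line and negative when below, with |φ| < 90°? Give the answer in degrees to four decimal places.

-6.9325

set_geometry: r = 30 mm, L = 201 mm, e = 14 mm; θ ← 0°
rotate_crank_by(+6°): θ ← 0° +6° = 6°
rotate_crank_by(-75°): θ ← 6° -75° = -69°
rotate_crank_by(-26°): θ ← -69° -26° = -95°
rotate_crank_by(+75°): θ ← -95° +75° = -20°
crank pin P = (r cos θ, r sin θ) = (28.190779, -10.260604)
h = r sin θ − e = -10.260604 − 14 = -24.260604
sin φ = h / L = -24.260604 / 201 = -0.12069952
φ = arcsin(-0.12069952) = -6.932476°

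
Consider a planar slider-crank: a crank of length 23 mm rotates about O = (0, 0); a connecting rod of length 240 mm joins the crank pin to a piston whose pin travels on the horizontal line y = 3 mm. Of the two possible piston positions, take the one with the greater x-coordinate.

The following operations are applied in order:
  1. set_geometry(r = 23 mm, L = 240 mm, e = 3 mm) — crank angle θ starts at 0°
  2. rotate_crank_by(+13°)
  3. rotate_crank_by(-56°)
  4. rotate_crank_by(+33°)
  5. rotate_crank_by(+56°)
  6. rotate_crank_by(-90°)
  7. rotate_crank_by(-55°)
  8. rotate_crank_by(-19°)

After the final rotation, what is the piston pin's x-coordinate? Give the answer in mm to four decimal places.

228.0677

set_geometry: r = 23 mm, L = 240 mm, e = 3 mm; θ ← 0°
rotate_crank_by(+13°): θ ← 0° +13° = 13°
rotate_crank_by(-56°): θ ← 13° -56° = -43°
rotate_crank_by(+33°): θ ← -43° +33° = -10°
rotate_crank_by(+56°): θ ← -10° +56° = 46°
rotate_crank_by(-90°): θ ← 46° -90° = -44°
rotate_crank_by(-55°): θ ← -44° -55° = -99°
rotate_crank_by(-19°): θ ← -99° -19° = -118°
crank pin P = (r cos θ, r sin θ) = (-10.797846, -20.307795)
h = r sin θ − e = -20.307795 − 3 = -23.307795
x = r cos θ + √(L² − h²) = -10.797846 + √(57600.0 − 543.2533) = -10.797846 + 238.865541 = 228.067695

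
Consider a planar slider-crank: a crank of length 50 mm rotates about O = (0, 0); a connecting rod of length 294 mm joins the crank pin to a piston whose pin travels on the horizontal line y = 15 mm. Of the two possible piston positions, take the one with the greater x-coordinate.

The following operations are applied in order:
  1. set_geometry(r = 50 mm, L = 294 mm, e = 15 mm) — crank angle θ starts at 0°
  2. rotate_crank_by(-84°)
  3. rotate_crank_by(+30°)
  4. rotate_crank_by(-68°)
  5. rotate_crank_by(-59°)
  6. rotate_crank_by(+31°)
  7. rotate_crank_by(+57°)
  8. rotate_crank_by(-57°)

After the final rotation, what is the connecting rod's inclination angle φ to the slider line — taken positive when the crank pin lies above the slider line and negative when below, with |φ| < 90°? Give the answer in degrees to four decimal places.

set_geometry: r = 50 mm, L = 294 mm, e = 15 mm; θ ← 0°
rotate_crank_by(-84°): θ ← 0° -84° = -84°
rotate_crank_by(+30°): θ ← -84° +30° = -54°
rotate_crank_by(-68°): θ ← -54° -68° = -122°
rotate_crank_by(-59°): θ ← -122° -59° = -181°
rotate_crank_by(+31°): θ ← -181° +31° = -150°
rotate_crank_by(+57°): θ ← -150° +57° = -93°
rotate_crank_by(-57°): θ ← -93° -57° = -150°
crank pin P = (r cos θ, r sin θ) = (-43.301270, -25.000000)
h = r sin θ − e = -25.000000 − 15 = -40.000000
sin φ = h / L = -40.000000 / 294 = -0.13605442
φ = arcsin(-0.13605442) = -7.819596°

-7.8196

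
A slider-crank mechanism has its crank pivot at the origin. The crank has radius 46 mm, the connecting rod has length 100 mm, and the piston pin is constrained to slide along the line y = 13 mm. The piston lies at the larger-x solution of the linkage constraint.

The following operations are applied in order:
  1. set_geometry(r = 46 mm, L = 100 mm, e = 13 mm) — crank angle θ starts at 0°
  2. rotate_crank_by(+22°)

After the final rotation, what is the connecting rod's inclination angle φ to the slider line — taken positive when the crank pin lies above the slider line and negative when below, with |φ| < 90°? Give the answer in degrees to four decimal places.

set_geometry: r = 46 mm, L = 100 mm, e = 13 mm; θ ← 0°
rotate_crank_by(+22°): θ ← 0° +22° = 22°
crank pin P = (r cos θ, r sin θ) = (42.650457, 17.231903)
h = r sin θ − e = 17.231903 − 13 = 4.231903
sin φ = h / L = 4.231903 / 100 = 0.04231903
φ = arcsin(0.04231903) = 2.425426°

2.4254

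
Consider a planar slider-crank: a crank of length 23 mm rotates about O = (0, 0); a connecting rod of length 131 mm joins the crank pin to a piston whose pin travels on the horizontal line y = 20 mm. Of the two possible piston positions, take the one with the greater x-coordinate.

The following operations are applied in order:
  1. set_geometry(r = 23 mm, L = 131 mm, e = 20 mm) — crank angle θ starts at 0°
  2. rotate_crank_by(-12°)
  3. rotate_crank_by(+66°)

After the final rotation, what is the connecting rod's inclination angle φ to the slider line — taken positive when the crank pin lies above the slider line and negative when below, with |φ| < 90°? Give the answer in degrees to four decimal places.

set_geometry: r = 23 mm, L = 131 mm, e = 20 mm; θ ← 0°
rotate_crank_by(-12°): θ ← 0° -12° = -12°
rotate_crank_by(+66°): θ ← -12° +66° = 54°
crank pin P = (r cos θ, r sin θ) = (13.519061, 18.607391)
h = r sin θ − e = 18.607391 − 20 = -1.392609
sin φ = h / L = -1.392609 / 131 = -0.01063060
φ = arcsin(-0.01063060) = -0.609100°

-0.6091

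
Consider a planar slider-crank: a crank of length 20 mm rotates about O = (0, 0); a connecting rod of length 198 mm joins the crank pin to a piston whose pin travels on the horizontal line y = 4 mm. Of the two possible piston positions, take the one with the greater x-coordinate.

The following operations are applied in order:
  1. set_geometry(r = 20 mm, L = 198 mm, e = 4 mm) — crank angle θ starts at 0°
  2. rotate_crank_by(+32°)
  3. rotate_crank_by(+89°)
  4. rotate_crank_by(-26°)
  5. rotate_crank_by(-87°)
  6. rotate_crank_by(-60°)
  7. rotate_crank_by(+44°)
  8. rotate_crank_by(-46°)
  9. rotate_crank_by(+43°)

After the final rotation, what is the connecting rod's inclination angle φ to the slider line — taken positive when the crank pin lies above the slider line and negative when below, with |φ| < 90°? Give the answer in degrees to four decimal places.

set_geometry: r = 20 mm, L = 198 mm, e = 4 mm; θ ← 0°
rotate_crank_by(+32°): θ ← 0° +32° = 32°
rotate_crank_by(+89°): θ ← 32° +89° = 121°
rotate_crank_by(-26°): θ ← 121° -26° = 95°
rotate_crank_by(-87°): θ ← 95° -87° = 8°
rotate_crank_by(-60°): θ ← 8° -60° = -52°
rotate_crank_by(+44°): θ ← -52° +44° = -8°
rotate_crank_by(-46°): θ ← -8° -46° = -54°
rotate_crank_by(+43°): θ ← -54° +43° = -11°
crank pin P = (r cos θ, r sin θ) = (19.632544, -3.816180)
h = r sin θ − e = -3.816180 − 4 = -7.816180
sin φ = h / L = -7.816180 / 198 = -0.03947566
φ = arcsin(-0.03947566) = -2.262376°

-2.2624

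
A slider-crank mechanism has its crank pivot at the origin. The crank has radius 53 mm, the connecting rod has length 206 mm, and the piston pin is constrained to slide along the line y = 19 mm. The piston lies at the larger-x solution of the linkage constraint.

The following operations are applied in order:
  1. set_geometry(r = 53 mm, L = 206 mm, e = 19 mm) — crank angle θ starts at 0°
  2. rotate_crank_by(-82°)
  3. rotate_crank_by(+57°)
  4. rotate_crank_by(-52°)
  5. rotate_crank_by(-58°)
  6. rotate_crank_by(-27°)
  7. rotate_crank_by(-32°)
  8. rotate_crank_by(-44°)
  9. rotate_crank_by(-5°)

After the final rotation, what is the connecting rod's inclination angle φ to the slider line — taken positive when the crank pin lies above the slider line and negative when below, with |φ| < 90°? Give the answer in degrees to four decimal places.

7.8747

set_geometry: r = 53 mm, L = 206 mm, e = 19 mm; θ ← 0°
rotate_crank_by(-82°): θ ← 0° -82° = -82°
rotate_crank_by(+57°): θ ← -82° +57° = -25°
rotate_crank_by(-52°): θ ← -25° -52° = -77°
rotate_crank_by(-58°): θ ← -77° -58° = -135°
rotate_crank_by(-27°): θ ← -135° -27° = -162°
rotate_crank_by(-32°): θ ← -162° -32° = -194°
rotate_crank_by(-44°): θ ← -194° -44° = -238°
rotate_crank_by(-5°): θ ← -238° -5° = -243°
crank pin P = (r cos θ, r sin θ) = (-24.061496, 47.223346)
h = r sin θ − e = 47.223346 − 19 = 28.223346
sin φ = h / L = 28.223346 / 206 = 0.13700653
φ = arcsin(0.13700653) = 7.874664°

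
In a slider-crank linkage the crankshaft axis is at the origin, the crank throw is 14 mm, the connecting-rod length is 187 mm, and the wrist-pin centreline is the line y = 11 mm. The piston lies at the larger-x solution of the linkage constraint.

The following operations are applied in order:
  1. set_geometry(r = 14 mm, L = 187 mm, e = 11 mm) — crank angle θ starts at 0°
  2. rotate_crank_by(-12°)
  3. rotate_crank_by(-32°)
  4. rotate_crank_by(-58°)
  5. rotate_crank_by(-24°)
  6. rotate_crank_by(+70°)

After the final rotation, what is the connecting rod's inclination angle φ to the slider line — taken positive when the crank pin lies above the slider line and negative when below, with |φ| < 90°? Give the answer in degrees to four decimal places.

set_geometry: r = 14 mm, L = 187 mm, e = 11 mm; θ ← 0°
rotate_crank_by(-12°): θ ← 0° -12° = -12°
rotate_crank_by(-32°): θ ← -12° -32° = -44°
rotate_crank_by(-58°): θ ← -44° -58° = -102°
rotate_crank_by(-24°): θ ← -102° -24° = -126°
rotate_crank_by(+70°): θ ← -126° +70° = -56°
crank pin P = (r cos θ, r sin θ) = (7.828701, -11.606526)
h = r sin θ − e = -11.606526 − 11 = -22.606526
sin φ = h / L = -22.606526 / 187 = -0.12089051
φ = arcsin(-0.12089051) = -6.943499°

-6.9435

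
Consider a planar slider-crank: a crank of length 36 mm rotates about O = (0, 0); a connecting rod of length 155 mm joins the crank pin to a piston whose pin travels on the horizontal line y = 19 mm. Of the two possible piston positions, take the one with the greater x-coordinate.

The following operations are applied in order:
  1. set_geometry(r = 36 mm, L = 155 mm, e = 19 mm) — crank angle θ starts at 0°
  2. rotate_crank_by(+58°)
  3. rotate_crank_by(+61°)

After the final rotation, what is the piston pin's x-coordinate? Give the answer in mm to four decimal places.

set_geometry: r = 36 mm, L = 155 mm, e = 19 mm; θ ← 0°
rotate_crank_by(+58°): θ ← 0° +58° = 58°
rotate_crank_by(+61°): θ ← 58° +61° = 119°
crank pin P = (r cos θ, r sin θ) = (-17.453146, 31.486309)
h = r sin θ − e = 31.486309 − 19 = 12.486309
x = r cos θ + √(L² − h²) = -17.453146 + √(24025.0 − 155.9079) = -17.453146 + 154.496253 = 137.043106

137.0431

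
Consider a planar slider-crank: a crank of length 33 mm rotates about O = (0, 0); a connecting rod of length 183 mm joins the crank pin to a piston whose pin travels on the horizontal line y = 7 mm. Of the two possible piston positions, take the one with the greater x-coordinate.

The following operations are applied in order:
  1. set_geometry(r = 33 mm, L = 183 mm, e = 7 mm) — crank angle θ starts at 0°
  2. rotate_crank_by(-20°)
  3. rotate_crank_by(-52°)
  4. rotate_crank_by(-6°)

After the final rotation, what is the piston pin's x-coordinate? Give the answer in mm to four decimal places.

set_geometry: r = 33 mm, L = 183 mm, e = 7 mm; θ ← 0°
rotate_crank_by(-20°): θ ← 0° -20° = -20°
rotate_crank_by(-52°): θ ← -20° -52° = -72°
rotate_crank_by(-6°): θ ← -72° -6° = -78°
crank pin P = (r cos θ, r sin θ) = (6.861086, -32.278871)
h = r sin θ − e = -32.278871 − 7 = -39.278871
x = r cos θ + √(L² − h²) = 6.861086 + √(33489.0 − 1542.8297) = 6.861086 + 178.734916 = 185.596002

185.5960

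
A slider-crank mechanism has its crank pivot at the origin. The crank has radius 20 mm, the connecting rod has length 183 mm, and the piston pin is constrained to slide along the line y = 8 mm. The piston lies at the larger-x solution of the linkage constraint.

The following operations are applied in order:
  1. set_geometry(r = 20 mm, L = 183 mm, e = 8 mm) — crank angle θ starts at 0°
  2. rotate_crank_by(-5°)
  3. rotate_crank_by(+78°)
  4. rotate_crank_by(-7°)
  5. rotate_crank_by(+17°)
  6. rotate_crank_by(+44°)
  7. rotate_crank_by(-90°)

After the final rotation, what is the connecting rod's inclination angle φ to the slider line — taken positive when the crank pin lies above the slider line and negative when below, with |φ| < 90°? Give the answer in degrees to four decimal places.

set_geometry: r = 20 mm, L = 183 mm, e = 8 mm; θ ← 0°
rotate_crank_by(-5°): θ ← 0° -5° = -5°
rotate_crank_by(+78°): θ ← -5° +78° = 73°
rotate_crank_by(-7°): θ ← 73° -7° = 66°
rotate_crank_by(+17°): θ ← 66° +17° = 83°
rotate_crank_by(+44°): θ ← 83° +44° = 127°
rotate_crank_by(-90°): θ ← 127° -90° = 37°
crank pin P = (r cos θ, r sin θ) = (15.972710, 12.036300)
h = r sin θ − e = 12.036300 − 8 = 4.036300
sin φ = h / L = 4.036300 / 183 = 0.02205629
φ = arcsin(0.02205629) = 1.263835°

1.2638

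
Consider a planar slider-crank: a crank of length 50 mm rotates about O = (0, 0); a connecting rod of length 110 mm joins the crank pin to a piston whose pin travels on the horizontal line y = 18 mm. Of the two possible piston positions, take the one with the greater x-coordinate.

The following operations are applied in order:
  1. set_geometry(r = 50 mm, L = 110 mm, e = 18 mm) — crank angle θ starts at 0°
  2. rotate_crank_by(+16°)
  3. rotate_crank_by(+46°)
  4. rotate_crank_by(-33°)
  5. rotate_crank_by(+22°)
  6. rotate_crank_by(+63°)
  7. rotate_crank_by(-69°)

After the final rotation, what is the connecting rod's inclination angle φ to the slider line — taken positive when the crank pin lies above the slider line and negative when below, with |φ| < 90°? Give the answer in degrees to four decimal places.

set_geometry: r = 50 mm, L = 110 mm, e = 18 mm; θ ← 0°
rotate_crank_by(+16°): θ ← 0° +16° = 16°
rotate_crank_by(+46°): θ ← 16° +46° = 62°
rotate_crank_by(-33°): θ ← 62° -33° = 29°
rotate_crank_by(+22°): θ ← 29° +22° = 51°
rotate_crank_by(+63°): θ ← 51° +63° = 114°
rotate_crank_by(-69°): θ ← 114° -69° = 45°
crank pin P = (r cos θ, r sin θ) = (35.355339, 35.355339)
h = r sin θ − e = 35.355339 − 18 = 17.355339
sin φ = h / L = 17.355339 / 110 = 0.15777581
φ = arcsin(0.15777581) = 9.077820°

9.0778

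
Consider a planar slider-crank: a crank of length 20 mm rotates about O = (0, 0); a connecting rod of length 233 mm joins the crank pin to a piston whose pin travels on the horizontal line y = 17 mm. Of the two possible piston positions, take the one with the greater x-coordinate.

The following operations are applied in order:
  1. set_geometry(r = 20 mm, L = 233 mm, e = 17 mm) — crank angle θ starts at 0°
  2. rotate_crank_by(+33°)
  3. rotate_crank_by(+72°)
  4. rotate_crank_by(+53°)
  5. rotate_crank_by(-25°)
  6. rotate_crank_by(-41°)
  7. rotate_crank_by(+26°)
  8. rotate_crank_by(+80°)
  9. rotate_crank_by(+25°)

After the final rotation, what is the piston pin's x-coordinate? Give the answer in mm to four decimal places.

216.3495

set_geometry: r = 20 mm, L = 233 mm, e = 17 mm; θ ← 0°
rotate_crank_by(+33°): θ ← 0° +33° = 33°
rotate_crank_by(+72°): θ ← 33° +72° = 105°
rotate_crank_by(+53°): θ ← 105° +53° = 158°
rotate_crank_by(-25°): θ ← 158° -25° = 133°
rotate_crank_by(-41°): θ ← 133° -41° = 92°
rotate_crank_by(+26°): θ ← 92° +26° = 118°
rotate_crank_by(+80°): θ ← 118° +80° = 198°
rotate_crank_by(+25°): θ ← 198° +25° = 223°
crank pin P = (r cos θ, r sin θ) = (-14.627074, -13.639967)
h = r sin θ − e = -13.639967 − 17 = -30.639967
x = r cos θ + √(L² − h²) = -14.627074 + √(54289.0 − 938.8076) = -14.627074 + 230.976606 = 216.349532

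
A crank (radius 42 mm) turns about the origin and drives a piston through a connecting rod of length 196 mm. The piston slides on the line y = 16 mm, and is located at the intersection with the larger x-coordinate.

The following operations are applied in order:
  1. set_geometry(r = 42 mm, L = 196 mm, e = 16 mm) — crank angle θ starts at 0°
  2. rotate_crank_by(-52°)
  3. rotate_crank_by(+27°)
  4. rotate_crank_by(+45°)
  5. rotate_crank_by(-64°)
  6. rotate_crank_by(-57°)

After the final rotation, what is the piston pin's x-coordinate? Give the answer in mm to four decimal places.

179.4451

set_geometry: r = 42 mm, L = 196 mm, e = 16 mm; θ ← 0°
rotate_crank_by(-52°): θ ← 0° -52° = -52°
rotate_crank_by(+27°): θ ← -52° +27° = -25°
rotate_crank_by(+45°): θ ← -25° +45° = 20°
rotate_crank_by(-64°): θ ← 20° -64° = -44°
rotate_crank_by(-57°): θ ← -44° -57° = -101°
crank pin P = (r cos θ, r sin θ) = (-8.013978, -41.228342)
h = r sin θ − e = -41.228342 − 16 = -57.228342
x = r cos θ + √(L² − h²) = -8.013978 + √(38416.0 − 3275.0831) = -8.013978 + 187.459107 = 179.445129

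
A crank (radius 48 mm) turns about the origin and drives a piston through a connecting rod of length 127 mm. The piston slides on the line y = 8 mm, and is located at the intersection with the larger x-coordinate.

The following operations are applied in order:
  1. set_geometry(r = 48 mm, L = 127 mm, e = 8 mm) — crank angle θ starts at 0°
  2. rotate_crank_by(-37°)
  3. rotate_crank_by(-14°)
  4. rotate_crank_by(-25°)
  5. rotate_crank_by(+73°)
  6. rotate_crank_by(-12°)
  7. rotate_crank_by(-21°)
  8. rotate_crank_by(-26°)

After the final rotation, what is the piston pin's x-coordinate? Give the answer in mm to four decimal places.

139.1138

set_geometry: r = 48 mm, L = 127 mm, e = 8 mm; θ ← 0°
rotate_crank_by(-37°): θ ← 0° -37° = -37°
rotate_crank_by(-14°): θ ← -37° -14° = -51°
rotate_crank_by(-25°): θ ← -51° -25° = -76°
rotate_crank_by(+73°): θ ← -76° +73° = -3°
rotate_crank_by(-12°): θ ← -3° -12° = -15°
rotate_crank_by(-21°): θ ← -15° -21° = -36°
rotate_crank_by(-26°): θ ← -36° -26° = -62°
crank pin P = (r cos θ, r sin θ) = (22.534635, -42.381484)
h = r sin θ − e = -42.381484 − 8 = -50.381484
x = r cos θ + √(L² − h²) = 22.534635 + √(16129.0 − 2538.2940) = 22.534635 + 116.579183 = 139.113819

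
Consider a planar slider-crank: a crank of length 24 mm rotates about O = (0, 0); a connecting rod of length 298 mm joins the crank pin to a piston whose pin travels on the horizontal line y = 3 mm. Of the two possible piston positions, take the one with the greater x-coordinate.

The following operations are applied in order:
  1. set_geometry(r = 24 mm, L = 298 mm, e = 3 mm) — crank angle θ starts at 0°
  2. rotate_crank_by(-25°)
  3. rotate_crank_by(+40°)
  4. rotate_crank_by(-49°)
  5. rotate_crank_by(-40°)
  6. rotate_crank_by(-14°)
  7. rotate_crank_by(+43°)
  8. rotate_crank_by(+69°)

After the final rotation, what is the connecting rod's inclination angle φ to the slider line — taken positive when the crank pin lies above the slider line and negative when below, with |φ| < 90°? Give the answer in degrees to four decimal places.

1.3002

set_geometry: r = 24 mm, L = 298 mm, e = 3 mm; θ ← 0°
rotate_crank_by(-25°): θ ← 0° -25° = -25°
rotate_crank_by(+40°): θ ← -25° +40° = 15°
rotate_crank_by(-49°): θ ← 15° -49° = -34°
rotate_crank_by(-40°): θ ← -34° -40° = -74°
rotate_crank_by(-14°): θ ← -74° -14° = -88°
rotate_crank_by(+43°): θ ← -88° +43° = -45°
rotate_crank_by(+69°): θ ← -45° +69° = 24°
crank pin P = (r cos θ, r sin θ) = (21.925091, 9.761679)
h = r sin θ − e = 9.761679 − 3 = 6.761679
sin φ = h / L = 6.761679 / 298 = 0.02269020
φ = arcsin(0.02269020) = 1.300164°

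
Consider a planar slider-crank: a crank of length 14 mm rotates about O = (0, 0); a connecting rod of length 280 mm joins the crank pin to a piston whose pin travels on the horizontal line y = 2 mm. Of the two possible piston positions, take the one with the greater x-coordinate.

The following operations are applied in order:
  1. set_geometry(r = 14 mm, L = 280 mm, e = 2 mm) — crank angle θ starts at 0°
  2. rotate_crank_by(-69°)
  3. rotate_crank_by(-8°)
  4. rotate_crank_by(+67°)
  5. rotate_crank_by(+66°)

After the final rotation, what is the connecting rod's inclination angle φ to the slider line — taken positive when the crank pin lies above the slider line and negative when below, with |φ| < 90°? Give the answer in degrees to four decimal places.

set_geometry: r = 14 mm, L = 280 mm, e = 2 mm; θ ← 0°
rotate_crank_by(-69°): θ ← 0° -69° = -69°
rotate_crank_by(-8°): θ ← -69° -8° = -77°
rotate_crank_by(+67°): θ ← -77° +67° = -10°
rotate_crank_by(+66°): θ ← -10° +66° = 56°
crank pin P = (r cos θ, r sin θ) = (7.828701, 11.606526)
h = r sin θ − e = 11.606526 − 2 = 9.606526
sin φ = h / L = 9.606526 / 280 = 0.03430902
φ = arcsin(0.03430902) = 1.966148°

1.9661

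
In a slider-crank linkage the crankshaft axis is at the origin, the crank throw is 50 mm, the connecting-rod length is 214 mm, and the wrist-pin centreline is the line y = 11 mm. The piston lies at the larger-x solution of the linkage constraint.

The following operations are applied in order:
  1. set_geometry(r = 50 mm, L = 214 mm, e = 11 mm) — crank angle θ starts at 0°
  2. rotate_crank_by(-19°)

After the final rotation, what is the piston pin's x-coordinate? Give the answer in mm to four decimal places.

259.5302

set_geometry: r = 50 mm, L = 214 mm, e = 11 mm; θ ← 0°
rotate_crank_by(-19°): θ ← 0° -19° = -19°
crank pin P = (r cos θ, r sin θ) = (47.275929, -16.278408)
h = r sin θ − e = -16.278408 − 11 = -27.278408
x = r cos θ + √(L² − h²) = 47.275929 + √(45796.0 − 744.1115) = 47.275929 + 212.254301 = 259.530230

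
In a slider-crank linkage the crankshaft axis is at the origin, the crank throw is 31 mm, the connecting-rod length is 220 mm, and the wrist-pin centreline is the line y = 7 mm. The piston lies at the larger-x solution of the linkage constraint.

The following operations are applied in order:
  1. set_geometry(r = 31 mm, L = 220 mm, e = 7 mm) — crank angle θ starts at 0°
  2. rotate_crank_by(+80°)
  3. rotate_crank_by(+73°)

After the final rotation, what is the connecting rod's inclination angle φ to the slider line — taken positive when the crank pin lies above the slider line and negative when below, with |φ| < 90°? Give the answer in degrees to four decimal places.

set_geometry: r = 31 mm, L = 220 mm, e = 7 mm; θ ← 0°
rotate_crank_by(+80°): θ ← 0° +80° = 80°
rotate_crank_by(+73°): θ ← 80° +73° = 153°
crank pin P = (r cos θ, r sin θ) = (-27.621202, 14.073705)
h = r sin θ − e = 14.073705 − 7 = 7.073705
sin φ = h / L = 7.073705 / 220 = 0.03215321
φ = arcsin(0.03215321) = 1.842561°

1.8426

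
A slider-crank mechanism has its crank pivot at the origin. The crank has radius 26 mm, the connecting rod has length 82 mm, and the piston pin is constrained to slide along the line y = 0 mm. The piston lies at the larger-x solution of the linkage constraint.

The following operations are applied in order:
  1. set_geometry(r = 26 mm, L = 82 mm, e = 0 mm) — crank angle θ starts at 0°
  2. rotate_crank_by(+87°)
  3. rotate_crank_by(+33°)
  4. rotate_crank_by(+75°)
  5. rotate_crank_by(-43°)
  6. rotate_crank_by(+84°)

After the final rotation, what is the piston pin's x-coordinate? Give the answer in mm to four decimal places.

set_geometry: r = 26 mm, L = 82 mm, e = 0 mm; θ ← 0°
rotate_crank_by(+87°): θ ← 0° +87° = 87°
rotate_crank_by(+33°): θ ← 87° +33° = 120°
rotate_crank_by(+75°): θ ← 120° +75° = 195°
rotate_crank_by(-43°): θ ← 195° -43° = 152°
rotate_crank_by(+84°): θ ← 152° +84° = 236°
crank pin P = (r cos θ, r sin θ) = (-14.539015, -21.554977)
h = r sin θ − e = -21.554977 − 0 = -21.554977
x = r cos θ + √(L² − h²) = -14.539015 + √(6724.0 − 464.6170) = -14.539015 + 79.116262 = 64.577247

64.5772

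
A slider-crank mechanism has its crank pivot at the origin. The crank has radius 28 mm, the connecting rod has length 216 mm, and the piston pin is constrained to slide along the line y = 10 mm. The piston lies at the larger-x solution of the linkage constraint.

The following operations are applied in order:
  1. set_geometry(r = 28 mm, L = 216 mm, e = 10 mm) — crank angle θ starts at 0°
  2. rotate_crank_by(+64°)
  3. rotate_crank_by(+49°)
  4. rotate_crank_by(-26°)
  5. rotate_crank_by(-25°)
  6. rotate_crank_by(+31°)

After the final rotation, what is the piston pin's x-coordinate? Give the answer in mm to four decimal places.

set_geometry: r = 28 mm, L = 216 mm, e = 10 mm; θ ← 0°
rotate_crank_by(+64°): θ ← 0° +64° = 64°
rotate_crank_by(+49°): θ ← 64° +49° = 113°
rotate_crank_by(-26°): θ ← 113° -26° = 87°
rotate_crank_by(-25°): θ ← 87° -25° = 62°
rotate_crank_by(+31°): θ ← 62° +31° = 93°
crank pin P = (r cos θ, r sin θ) = (-1.465407, 27.961627)
h = r sin θ − e = 27.961627 − 10 = 17.961627
x = r cos θ + √(L² − h²) = -1.465407 + √(46656.0 − 322.6200) = -1.465407 + 215.251899 = 213.786492

213.7865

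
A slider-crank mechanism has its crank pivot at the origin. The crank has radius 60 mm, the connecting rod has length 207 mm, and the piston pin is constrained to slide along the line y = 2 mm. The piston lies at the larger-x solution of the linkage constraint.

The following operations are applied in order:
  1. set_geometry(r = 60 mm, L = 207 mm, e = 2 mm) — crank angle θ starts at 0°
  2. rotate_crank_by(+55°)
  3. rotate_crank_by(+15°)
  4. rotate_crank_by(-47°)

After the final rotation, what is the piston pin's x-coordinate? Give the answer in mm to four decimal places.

261.1166

set_geometry: r = 60 mm, L = 207 mm, e = 2 mm; θ ← 0°
rotate_crank_by(+55°): θ ← 0° +55° = 55°
rotate_crank_by(+15°): θ ← 55° +15° = 70°
rotate_crank_by(-47°): θ ← 70° -47° = 23°
crank pin P = (r cos θ, r sin θ) = (55.230291, 23.443868)
h = r sin θ − e = 23.443868 − 2 = 21.443868
x = r cos θ + √(L² − h²) = 55.230291 + √(42849.0 − 459.8395) = 55.230291 + 205.886281 = 261.116572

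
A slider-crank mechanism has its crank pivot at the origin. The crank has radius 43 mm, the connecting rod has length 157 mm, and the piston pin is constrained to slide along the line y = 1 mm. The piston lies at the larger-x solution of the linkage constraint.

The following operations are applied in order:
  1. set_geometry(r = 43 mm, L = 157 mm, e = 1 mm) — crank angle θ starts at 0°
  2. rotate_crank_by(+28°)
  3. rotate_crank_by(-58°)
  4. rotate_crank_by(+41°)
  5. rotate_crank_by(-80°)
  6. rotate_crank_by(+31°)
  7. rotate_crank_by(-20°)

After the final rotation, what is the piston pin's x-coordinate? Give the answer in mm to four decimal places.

175.2506

set_geometry: r = 43 mm, L = 157 mm, e = 1 mm; θ ← 0°
rotate_crank_by(+28°): θ ← 0° +28° = 28°
rotate_crank_by(-58°): θ ← 28° -58° = -30°
rotate_crank_by(+41°): θ ← -30° +41° = 11°
rotate_crank_by(-80°): θ ← 11° -80° = -69°
rotate_crank_by(+31°): θ ← -69° +31° = -38°
rotate_crank_by(-20°): θ ← -38° -20° = -58°
crank pin P = (r cos θ, r sin θ) = (22.786528, -36.466068)
h = r sin θ − e = -36.466068 − 1 = -37.466068
x = r cos θ + √(L² − h²) = 22.786528 + √(24649.0 − 1403.7063) = 22.786528 + 152.464074 = 175.250602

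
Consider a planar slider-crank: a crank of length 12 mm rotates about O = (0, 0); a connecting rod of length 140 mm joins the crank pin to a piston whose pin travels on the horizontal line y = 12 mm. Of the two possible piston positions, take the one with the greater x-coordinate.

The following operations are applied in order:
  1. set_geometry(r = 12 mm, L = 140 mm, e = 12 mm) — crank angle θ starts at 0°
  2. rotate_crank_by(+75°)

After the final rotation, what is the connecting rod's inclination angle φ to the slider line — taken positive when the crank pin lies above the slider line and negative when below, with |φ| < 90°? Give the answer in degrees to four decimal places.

-0.1673

set_geometry: r = 12 mm, L = 140 mm, e = 12 mm; θ ← 0°
rotate_crank_by(+75°): θ ← 0° +75° = 75°
crank pin P = (r cos θ, r sin θ) = (3.105829, 11.591110)
h = r sin θ − e = 11.591110 − 12 = -0.408890
sin φ = h / L = -0.408890 / 140 = -0.00292064
φ = arcsin(-0.00292064) = -0.167341°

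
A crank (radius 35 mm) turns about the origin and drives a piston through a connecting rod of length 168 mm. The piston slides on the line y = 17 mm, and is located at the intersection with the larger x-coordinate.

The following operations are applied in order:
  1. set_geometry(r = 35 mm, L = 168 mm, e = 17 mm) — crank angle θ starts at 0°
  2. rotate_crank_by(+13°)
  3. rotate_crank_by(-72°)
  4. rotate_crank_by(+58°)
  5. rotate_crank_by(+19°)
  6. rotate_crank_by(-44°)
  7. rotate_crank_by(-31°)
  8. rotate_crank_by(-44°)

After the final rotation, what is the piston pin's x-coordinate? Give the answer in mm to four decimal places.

set_geometry: r = 35 mm, L = 168 mm, e = 17 mm; θ ← 0°
rotate_crank_by(+13°): θ ← 0° +13° = 13°
rotate_crank_by(-72°): θ ← 13° -72° = -59°
rotate_crank_by(+58°): θ ← -59° +58° = -1°
rotate_crank_by(+19°): θ ← -1° +19° = 18°
rotate_crank_by(-44°): θ ← 18° -44° = -26°
rotate_crank_by(-31°): θ ← -26° -31° = -57°
rotate_crank_by(-44°): θ ← -57° -44° = -101°
crank pin P = (r cos θ, r sin θ) = (-6.678315, -34.356951)
h = r sin θ − e = -34.356951 − 17 = -51.356951
x = r cos θ + √(L² − h²) = -6.678315 + √(28224.0 − 2637.5365) = -6.678315 + 159.957693 = 153.279378

153.2794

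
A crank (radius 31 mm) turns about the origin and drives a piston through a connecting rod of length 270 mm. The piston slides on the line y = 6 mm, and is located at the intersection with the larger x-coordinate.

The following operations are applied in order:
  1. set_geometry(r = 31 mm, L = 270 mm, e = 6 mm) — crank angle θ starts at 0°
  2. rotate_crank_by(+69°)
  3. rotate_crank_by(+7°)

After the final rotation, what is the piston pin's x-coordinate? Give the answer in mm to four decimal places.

276.4237

set_geometry: r = 31 mm, L = 270 mm, e = 6 mm; θ ← 0°
rotate_crank_by(+69°): θ ← 0° +69° = 69°
rotate_crank_by(+7°): θ ← 69° +7° = 76°
crank pin P = (r cos θ, r sin θ) = (7.499579, 30.079168)
h = r sin θ − e = 30.079168 − 6 = 24.079168
x = r cos θ + √(L² − h²) = 7.499579 + √(72900.0 − 579.8063) = 7.499579 + 268.924141 = 276.423720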